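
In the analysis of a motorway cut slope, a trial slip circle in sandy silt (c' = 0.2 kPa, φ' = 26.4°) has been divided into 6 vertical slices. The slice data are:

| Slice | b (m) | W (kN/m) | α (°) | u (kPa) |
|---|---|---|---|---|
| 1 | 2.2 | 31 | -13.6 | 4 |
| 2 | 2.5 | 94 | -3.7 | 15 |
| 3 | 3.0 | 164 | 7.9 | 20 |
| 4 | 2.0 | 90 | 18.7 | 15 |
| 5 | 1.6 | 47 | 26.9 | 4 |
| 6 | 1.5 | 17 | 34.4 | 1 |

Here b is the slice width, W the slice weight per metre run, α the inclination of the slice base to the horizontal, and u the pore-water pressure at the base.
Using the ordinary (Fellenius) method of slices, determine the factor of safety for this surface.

Ordinary method of slices: FS = Σ[c'·Δl_i + (W_i cosα_i − u_i·Δl_i)·tanφ'] / Σ W_i sinα_i, with Δl_i = b_i / cosα_i.
Slice 1: Δl = 2.2/cos(-13.6°) = 2.263 m; N'_1 = 31·cos(-13.6°) − 4·2.263 = 21.1; c'Δl = 0.45; W sinα = -7.3
Slice 2: Δl = 2.5/cos(-3.7°) = 2.505 m; N'_2 = 94·cos(-3.7°) − 15·2.505 = 56.2; c'Δl = 0.50; W sinα = -6.1
Slice 3: Δl = 3.0/cos7.9° = 3.029 m; N'_3 = 164·cos7.9° − 20·3.029 = 101.9; c'Δl = 0.61; W sinα = 22.5
Slice 4: Δl = 2.0/cos18.7° = 2.111 m; N'_4 = 90·cos18.7° − 15·2.111 = 53.6; c'Δl = 0.42; W sinα = 28.9
Slice 5: Δl = 1.6/cos26.9° = 1.794 m; N'_5 = 47·cos26.9° − 4·1.794 = 34.7; c'Δl = 0.36; W sinα = 21.3
Slice 6: Δl = 1.5/cos34.4° = 1.818 m; N'_6 = 17·cos34.4° − 1·1.818 = 12.2; c'Δl = 0.36; W sinα = 9.6
Σc'Δl = 2.7 kN/m; ΣN' = 279.7 kN/m; ΣW sinα = 68.9 kN/m
Resisting = 2.7 + 279.7·tan26.4° = 2.7 + 138.8 = 141.5 kN/m
FS = 141.5 / 68.9 = 2.054

FS = 2.05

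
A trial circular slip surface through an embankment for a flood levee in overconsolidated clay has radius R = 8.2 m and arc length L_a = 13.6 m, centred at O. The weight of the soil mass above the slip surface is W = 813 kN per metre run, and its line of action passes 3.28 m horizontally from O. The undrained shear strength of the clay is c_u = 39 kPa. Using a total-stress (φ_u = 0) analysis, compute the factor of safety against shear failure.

Taking moments about the centre O, the resisting moment is provided by the undrained shear strength acting along the arc:
M_R = c_u·L_a·R = 39·13.60·8.2 = 4349.3 kN·m/m
M_D = W·d = 813·3.28 = 2666.6 kN·m/m
FS = M_R / M_D = 4349.3 / 2666.6 = 1.631

FS = 1.63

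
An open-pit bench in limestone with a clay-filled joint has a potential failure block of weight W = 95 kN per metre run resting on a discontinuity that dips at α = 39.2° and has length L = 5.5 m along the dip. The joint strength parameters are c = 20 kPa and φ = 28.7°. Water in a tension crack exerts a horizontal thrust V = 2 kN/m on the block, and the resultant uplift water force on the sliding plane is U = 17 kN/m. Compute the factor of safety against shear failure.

Resolving the block weight along and normal to the plane and applying the Mohr–Coulomb strength on the joint:
N' = W cosα − U − V sinα = 95·cos39.2° − 17 − 2·sin39.2° = 55.4 kN/m
Driving force T = W sinα + V cosα = 95·sin39.2° + 2·cos39.2° = 61.6 kN/m
Resisting force R = c·L + N'·tanφ = 20·5.5 + 55.4·tan28.7° = 110.0 + 30.3 = 140.3 kN/m
FS = R / T = 140.3 / 61.6 = 2.278

FS = 2.28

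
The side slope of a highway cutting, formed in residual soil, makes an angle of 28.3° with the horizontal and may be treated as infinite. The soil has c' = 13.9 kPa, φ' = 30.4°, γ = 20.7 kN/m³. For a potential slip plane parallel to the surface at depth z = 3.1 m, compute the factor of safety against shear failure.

For an infinite slope with a slip plane parallel to the surface (no pore pressure): FS = [c' + γz cos²β tanφ'] / [γz sinβ cosβ].
γz = 20.7·3.1 = 64.17 kN/m²
Numerator = 13.9 + 64.17·cos²28.3°·tan30.4° = 13.9 + 64.17·0.7752·0.5867 = 43.086 kPa
Denominator = 64.17·sin28.3°·cos28.3° = 64.17·0.4741·0.8805 = 26.786 kPa
FS = 43.086 / 26.786 = 1.609

FS = 1.61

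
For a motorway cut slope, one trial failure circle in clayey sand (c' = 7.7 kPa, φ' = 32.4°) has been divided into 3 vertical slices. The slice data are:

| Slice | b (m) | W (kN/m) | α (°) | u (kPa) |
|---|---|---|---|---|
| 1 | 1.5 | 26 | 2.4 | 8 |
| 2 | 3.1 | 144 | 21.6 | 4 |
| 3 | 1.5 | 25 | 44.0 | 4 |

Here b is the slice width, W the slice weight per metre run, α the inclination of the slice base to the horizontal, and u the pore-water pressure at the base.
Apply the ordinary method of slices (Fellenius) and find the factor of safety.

Ordinary method of slices: FS = Σ[c'·Δl_i + (W_i cosα_i − u_i·Δl_i)·tanφ'] / Σ W_i sinα_i, with Δl_i = b_i / cosα_i.
Slice 1: Δl = 1.5/cos2.4° = 1.501 m; N'_1 = 26·cos2.4° − 8·1.501 = 14.0; c'Δl = 11.56; W sinα = 1.1
Slice 2: Δl = 3.1/cos21.6° = 3.334 m; N'_2 = 144·cos21.6° − 4·3.334 = 120.6; c'Δl = 25.67; W sinα = 53.0
Slice 3: Δl = 1.5/cos44.0° = 2.085 m; N'_3 = 25·cos44.0° − 4·2.085 = 9.6; c'Δl = 16.06; W sinα = 17.4
Σc'Δl = 53.3 kN/m; ΣN' = 144.2 kN/m; ΣW sinα = 71.5 kN/m
Resisting = 53.3 + 144.2·tan32.4° = 53.3 + 91.5 = 144.8 kN/m
FS = 144.8 / 71.5 = 2.026

FS = 2.03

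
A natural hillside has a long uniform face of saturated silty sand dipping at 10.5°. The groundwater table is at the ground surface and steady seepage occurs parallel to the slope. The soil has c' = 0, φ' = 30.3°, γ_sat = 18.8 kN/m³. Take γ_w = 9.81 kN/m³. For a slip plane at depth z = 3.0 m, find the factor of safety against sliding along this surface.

FS = 1.51

With seepage parallel to the slope and the water table at the surface, the effective normal stress on the slip plane uses the buoyant unit weight γ' = γ_sat − γ_w while the driving shear stress uses γ_sat:
FS = [c' + γ' z cos²β tanφ'] / [γ_sat z sinβ cosβ]
(For c' = 0 this reduces to FS = (γ'/γ_sat)·tanφ'/tanβ.)
γ' = 18.8 − 9.81 = 8.99 kN/m³
Numerator = 0.0 + 8.99·3.0·cos²10.5°·tan30.3° = 0.0 + 8.99·3.0·0.9668·0.5844 = 15.237 kPa
Denominator = 18.8·3.0·sin10.5°·cos10.5° = 18.8·3.0·0.1822·0.9833 = 10.106 kPa
FS = 15.237 / 10.106 = 1.508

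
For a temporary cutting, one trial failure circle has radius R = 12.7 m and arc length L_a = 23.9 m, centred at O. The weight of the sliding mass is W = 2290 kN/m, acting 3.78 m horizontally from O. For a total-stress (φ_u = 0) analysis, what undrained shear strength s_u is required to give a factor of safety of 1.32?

FS = s_u·L_a·R / (W·d), so s_u = FS·W·d / (L_a·R).
s_u = 1.32·2290·3.78 / (23.90·12.7) = 11426.2 / 303.53 = 37.64 kPa

s_u = 37.6 kPa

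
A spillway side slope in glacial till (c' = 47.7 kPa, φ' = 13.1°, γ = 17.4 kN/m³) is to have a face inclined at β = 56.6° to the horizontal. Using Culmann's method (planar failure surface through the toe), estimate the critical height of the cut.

Culmann's analysis gives the critical failure plane at α_cr = (β + φ')/2 = (56.6 + 13.1)/2 = 34.9°, and the critical height
H_c = (4c'/γ) · sinβ cosφ' / [1 − cos(β − φ')]
    = (4·47.7/17.4) · sin56.6°·cos13.1° / [1 − cos(43.5°)]
    = 10.966 · 0.8348·0.9740 / [1 − 0.7254]
    = 10.966 · 0.8131 / 0.2746
    = 32.47 m

H_c = 32.47 m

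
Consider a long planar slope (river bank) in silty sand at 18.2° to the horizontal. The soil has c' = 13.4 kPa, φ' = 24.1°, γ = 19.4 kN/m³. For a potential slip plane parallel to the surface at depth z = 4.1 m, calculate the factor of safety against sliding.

For an infinite slope with a slip plane parallel to the surface (no pore pressure): FS = [c' + γz cos²β tanφ'] / [γz sinβ cosβ].
γz = 19.4·4.1 = 79.54 kN/m²
Numerator = 13.4 + 79.54·cos²18.2°·tan24.1° = 13.4 + 79.54·0.9024·0.4473 = 45.509 kPa
Denominator = 79.54·sin18.2°·cos18.2° = 79.54·0.3123·0.9500 = 23.600 kPa
FS = 45.509 / 23.600 = 1.928

FS = 1.93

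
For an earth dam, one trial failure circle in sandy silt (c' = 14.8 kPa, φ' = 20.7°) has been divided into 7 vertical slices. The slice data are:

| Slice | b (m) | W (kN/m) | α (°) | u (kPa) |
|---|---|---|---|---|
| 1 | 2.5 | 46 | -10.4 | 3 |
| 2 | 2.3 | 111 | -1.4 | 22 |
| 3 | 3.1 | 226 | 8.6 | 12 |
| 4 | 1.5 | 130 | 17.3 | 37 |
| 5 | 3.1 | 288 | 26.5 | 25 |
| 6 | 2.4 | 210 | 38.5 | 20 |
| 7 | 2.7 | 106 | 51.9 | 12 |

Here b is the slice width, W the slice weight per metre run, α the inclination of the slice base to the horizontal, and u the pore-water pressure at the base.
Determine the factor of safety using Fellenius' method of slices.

FS = 1.34

Ordinary method of slices: FS = Σ[c'·Δl_i + (W_i cosα_i − u_i·Δl_i)·tanφ'] / Σ W_i sinα_i, with Δl_i = b_i / cosα_i.
Slice 1: Δl = 2.5/cos(-10.4°) = 2.542 m; N'_1 = 46·cos(-10.4°) − 3·2.542 = 37.6; c'Δl = 37.62; W sinα = -8.3
Slice 2: Δl = 2.3/cos(-1.4°) = 2.301 m; N'_2 = 111·cos(-1.4°) − 22·2.301 = 60.4; c'Δl = 34.05; W sinα = -2.7
Slice 3: Δl = 3.1/cos8.6° = 3.135 m; N'_3 = 226·cos8.6° − 12·3.135 = 185.8; c'Δl = 46.40; W sinα = 33.8
Slice 4: Δl = 1.5/cos17.3° = 1.571 m; N'_4 = 130·cos17.3° − 37·1.571 = 66.0; c'Δl = 23.25; W sinα = 38.7
Slice 5: Δl = 3.1/cos26.5° = 3.464 m; N'_5 = 288·cos26.5° − 25·3.464 = 171.1; c'Δl = 51.27; W sinα = 128.5
Slice 6: Δl = 2.4/cos38.5° = 3.067 m; N'_6 = 210·cos38.5° − 20·3.067 = 103.0; c'Δl = 45.39; W sinα = 130.7
Slice 7: Δl = 2.7/cos51.9° = 4.376 m; N'_7 = 106·cos51.9° − 12·4.376 = 12.9; c'Δl = 64.76; W sinα = 83.4
Σc'Δl = 302.7 kN/m; ΣN' = 636.8 kN/m; ΣW sinα = 404.1 kN/m
Resisting = 302.7 + 636.8·tan20.7° = 302.7 + 240.6 = 543.4 kN/m
FS = 543.4 / 404.1 = 1.345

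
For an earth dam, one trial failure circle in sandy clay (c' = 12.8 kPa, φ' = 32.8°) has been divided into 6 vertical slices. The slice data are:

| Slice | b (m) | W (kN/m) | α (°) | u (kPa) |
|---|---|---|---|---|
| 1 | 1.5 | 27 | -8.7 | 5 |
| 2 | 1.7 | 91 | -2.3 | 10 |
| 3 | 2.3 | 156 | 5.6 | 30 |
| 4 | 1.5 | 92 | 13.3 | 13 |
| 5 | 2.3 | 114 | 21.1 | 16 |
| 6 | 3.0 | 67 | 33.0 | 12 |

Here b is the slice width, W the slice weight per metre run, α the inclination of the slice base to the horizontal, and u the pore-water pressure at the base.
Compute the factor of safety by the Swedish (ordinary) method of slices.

FS = 3.58

Ordinary method of slices: FS = Σ[c'·Δl_i + (W_i cosα_i − u_i·Δl_i)·tanφ'] / Σ W_i sinα_i, with Δl_i = b_i / cosα_i.
Slice 1: Δl = 1.5/cos(-8.7°) = 1.517 m; N'_1 = 27·cos(-8.7°) − 5·1.517 = 19.1; c'Δl = 19.42; W sinα = -4.1
Slice 2: Δl = 1.7/cos(-2.3°) = 1.701 m; N'_2 = 91·cos(-2.3°) − 10·1.701 = 73.9; c'Δl = 21.78; W sinα = -3.7
Slice 3: Δl = 2.3/cos5.6° = 2.311 m; N'_3 = 156·cos5.6° − 30·2.311 = 85.9; c'Δl = 29.58; W sinα = 15.2
Slice 4: Δl = 1.5/cos13.3° = 1.541 m; N'_4 = 92·cos13.3° − 13·1.541 = 69.5; c'Δl = 19.73; W sinα = 21.2
Slice 5: Δl = 2.3/cos21.1° = 2.465 m; N'_5 = 114·cos21.1° − 16·2.465 = 66.9; c'Δl = 31.56; W sinα = 41.0
Slice 6: Δl = 3.0/cos33.0° = 3.577 m; N'_6 = 67·cos33.0° − 12·3.577 = 13.3; c'Δl = 45.79; W sinα = 36.5
Σc'Δl = 167.9 kN/m; ΣN' = 328.6 kN/m; ΣW sinα = 106.2 kN/m
Resisting = 167.9 + 328.6·tan32.8° = 167.9 + 211.8 = 379.6 kN/m
FS = 379.6 / 106.2 = 3.575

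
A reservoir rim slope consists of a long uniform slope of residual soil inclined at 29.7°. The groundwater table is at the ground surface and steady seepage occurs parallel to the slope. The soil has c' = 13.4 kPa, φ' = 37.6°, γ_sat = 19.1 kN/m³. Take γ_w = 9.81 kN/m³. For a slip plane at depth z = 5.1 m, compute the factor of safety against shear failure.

With seepage parallel to the slope and the water table at the surface, the effective normal stress on the slip plane uses the buoyant unit weight γ' = γ_sat − γ_w while the driving shear stress uses γ_sat:
FS = [c' + γ' z cos²β tanφ'] / [γ_sat z sinβ cosβ]
γ' = 19.1 − 9.81 = 9.29 kN/m³
Numerator = 13.4 + 9.29·5.1·cos²29.7°·tan37.6° = 13.4 + 9.29·5.1·0.7545·0.7701 = 40.930 kPa
Denominator = 19.1·5.1·sin29.7°·cos29.7° = 19.1·5.1·0.4955·0.8686 = 41.922 kPa
FS = 40.930 / 41.922 = 0.976

FS = 0.98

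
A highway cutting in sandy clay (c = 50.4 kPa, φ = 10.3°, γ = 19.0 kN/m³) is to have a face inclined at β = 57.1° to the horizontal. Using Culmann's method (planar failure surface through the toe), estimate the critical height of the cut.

Culmann's analysis gives the critical failure plane at α_cr = (β + φ)/2 = (57.1 + 10.3)/2 = 33.7°, and the critical height
H_c = (4c/γ) · sinβ cosφ / [1 − cos(β − φ)]
    = (4·50.4/19.0) · sin57.1°·cos10.3° / [1 − cos(46.8°)]
    = 10.611 · 0.8396·0.9839 / [1 − 0.6845]
    = 10.611 · 0.8261 / 0.3155
    = 27.79 m

H_c = 27.79 m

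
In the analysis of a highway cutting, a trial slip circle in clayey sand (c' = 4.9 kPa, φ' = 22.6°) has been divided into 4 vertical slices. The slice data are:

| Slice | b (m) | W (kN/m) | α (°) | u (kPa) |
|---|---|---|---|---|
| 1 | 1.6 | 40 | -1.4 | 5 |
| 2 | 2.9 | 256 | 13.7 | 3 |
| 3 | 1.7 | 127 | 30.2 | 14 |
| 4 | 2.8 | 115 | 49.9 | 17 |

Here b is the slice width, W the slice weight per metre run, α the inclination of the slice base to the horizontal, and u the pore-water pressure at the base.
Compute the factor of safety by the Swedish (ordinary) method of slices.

Ordinary method of slices: FS = Σ[c'·Δl_i + (W_i cosα_i − u_i·Δl_i)·tanφ'] / Σ W_i sinα_i, with Δl_i = b_i / cosα_i.
Slice 1: Δl = 1.6/cos(-1.4°) = 1.600 m; N'_1 = 40·cos(-1.4°) − 5·1.600 = 32.0; c'Δl = 7.84; W sinα = -1.0
Slice 2: Δl = 2.9/cos13.7° = 2.985 m; N'_2 = 256·cos13.7° − 3·2.985 = 239.8; c'Δl = 14.63; W sinα = 60.6
Slice 3: Δl = 1.7/cos30.2° = 1.967 m; N'_3 = 127·cos30.2° − 14·1.967 = 82.2; c'Δl = 9.64; W sinα = 63.9
Slice 4: Δl = 2.8/cos49.9° = 4.347 m; N'_4 = 115·cos49.9° − 17·4.347 = 0.2; c'Δl = 21.30; W sinα = 88.0
Σc'Δl = 53.4 kN/m; ΣN' = 354.1 kN/m; ΣW sinα = 211.5 kN/m
Resisting = 53.4 + 354.1·tan22.6° = 53.4 + 147.4 = 200.8 kN/m
FS = 200.8 / 211.5 = 0.950

FS = 0.95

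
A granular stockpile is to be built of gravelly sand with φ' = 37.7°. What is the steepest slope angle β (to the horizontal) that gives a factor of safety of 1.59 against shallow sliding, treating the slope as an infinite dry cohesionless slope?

For an infinite dry cohesionless slope FS = tanφ'/tanβ, so tanβ = tanφ' / FS.
tanβ = tan37.7° / 1.59 = 0.7729 / 1.59 = 0.4861
β = arctan(0.4861) = 25.92°

β = 25.9°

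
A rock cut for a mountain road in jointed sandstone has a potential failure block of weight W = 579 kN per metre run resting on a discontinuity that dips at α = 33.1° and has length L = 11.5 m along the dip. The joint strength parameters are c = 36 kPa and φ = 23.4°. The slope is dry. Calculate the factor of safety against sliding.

Resolving the block weight along and normal to the plane and applying the Mohr–Coulomb strength on the joint:
N' = W cosα = 579·cos33.1° = 485.0 kN/m
Driving force T = W sinα = 579·sin33.1° = 316.2 kN/m
Resisting force R = c·L + N'·tanφ = 36·11.5 + 485.0·tan23.4° = 414.0 + 209.9 = 623.9 kN/m
FS = R / T = 623.9 / 316.2 = 1.973

FS = 1.97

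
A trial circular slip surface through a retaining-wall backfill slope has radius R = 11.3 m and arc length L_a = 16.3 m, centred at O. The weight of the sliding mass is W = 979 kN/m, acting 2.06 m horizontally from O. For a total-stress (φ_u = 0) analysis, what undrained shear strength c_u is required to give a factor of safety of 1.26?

FS = c_u·L_a·R / (W·d), so c_u = FS·W·d / (L_a·R).
c_u = 1.26·979·2.06 / (16.30·11.3) = 2541.1 / 184.19 = 13.80 kPa

c_u = 13.8 kPa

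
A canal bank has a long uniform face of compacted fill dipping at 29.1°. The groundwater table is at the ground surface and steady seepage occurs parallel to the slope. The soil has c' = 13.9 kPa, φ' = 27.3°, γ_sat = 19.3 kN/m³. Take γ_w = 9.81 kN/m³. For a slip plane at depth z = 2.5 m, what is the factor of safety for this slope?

FS = 1.13

With seepage parallel to the slope and the water table at the surface, the effective normal stress on the slip plane uses the buoyant unit weight γ' = γ_sat − γ_w while the driving shear stress uses γ_sat:
FS = [c' + γ' z cos²β tanφ'] / [γ_sat z sinβ cosβ]
γ' = 19.3 − 9.81 = 9.49 kN/m³
Numerator = 13.9 + 9.49·2.5·cos²29.1°·tan27.3° = 13.9 + 9.49·2.5·0.7635·0.5161 = 23.249 kPa
Denominator = 19.3·2.5·sin29.1°·cos29.1° = 19.3·2.5·0.4863·0.8738 = 20.504 kPa
FS = 23.249 / 20.504 = 1.134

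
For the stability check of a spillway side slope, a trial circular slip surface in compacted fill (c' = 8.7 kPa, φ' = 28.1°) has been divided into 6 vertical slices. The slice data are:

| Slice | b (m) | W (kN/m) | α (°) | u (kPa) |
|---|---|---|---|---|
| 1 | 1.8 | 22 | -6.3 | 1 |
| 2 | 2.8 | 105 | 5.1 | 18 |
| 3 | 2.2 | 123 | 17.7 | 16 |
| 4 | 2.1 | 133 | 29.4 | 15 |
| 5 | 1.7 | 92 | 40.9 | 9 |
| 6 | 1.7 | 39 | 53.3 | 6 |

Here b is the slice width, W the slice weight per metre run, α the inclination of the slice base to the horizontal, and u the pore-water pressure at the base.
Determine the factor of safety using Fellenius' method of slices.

Ordinary method of slices: FS = Σ[c'·Δl_i + (W_i cosα_i − u_i·Δl_i)·tanφ'] / Σ W_i sinα_i, with Δl_i = b_i / cosα_i.
Slice 1: Δl = 1.8/cos(-6.3°) = 1.811 m; N'_1 = 22·cos(-6.3°) − 1·1.811 = 20.1; c'Δl = 15.76; W sinα = -2.4
Slice 2: Δl = 2.8/cos5.1° = 2.811 m; N'_2 = 105·cos5.1° − 18·2.811 = 54.0; c'Δl = 24.46; W sinα = 9.3
Slice 3: Δl = 2.2/cos17.7° = 2.309 m; N'_3 = 123·cos17.7° − 16·2.309 = 80.2; c'Δl = 20.09; W sinα = 37.4
Slice 4: Δl = 2.1/cos29.4° = 2.410 m; N'_4 = 133·cos29.4° − 15·2.410 = 79.7; c'Δl = 20.97; W sinα = 65.3
Slice 5: Δl = 1.7/cos40.9° = 2.249 m; N'_5 = 92·cos40.9° − 9·2.249 = 49.3; c'Δl = 19.57; W sinα = 60.2
Slice 6: Δl = 1.7/cos53.3° = 2.845 m; N'_6 = 39·cos53.3° − 6·2.845 = 6.2; c'Δl = 24.75; W sinα = 31.3
Σc'Δl = 125.6 kN/m; ΣN' = 289.5 kN/m; ΣW sinα = 201.1 kN/m
Resisting = 125.6 + 289.5·tan28.1° = 125.6 + 154.6 = 280.2 kN/m
FS = 280.2 / 201.1 = 1.393

FS = 1.39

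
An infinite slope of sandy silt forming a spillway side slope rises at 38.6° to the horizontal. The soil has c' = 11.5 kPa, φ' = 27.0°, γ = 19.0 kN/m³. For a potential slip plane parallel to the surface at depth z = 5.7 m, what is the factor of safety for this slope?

FS = 0.86

For an infinite slope with a slip plane parallel to the surface (no pore pressure): FS = [c' + γz cos²β tanφ'] / [γz sinβ cosβ].
γz = 19.0·5.7 = 108.30 kN/m²
Numerator = 11.5 + 108.30·cos²38.6°·tan27.0° = 11.5 + 108.30·0.6108·0.5095 = 45.204 kPa
Denominator = 108.30·sin38.6°·cos38.6° = 108.30·0.6239·0.7815 = 52.804 kPa
FS = 45.204 / 52.804 = 0.856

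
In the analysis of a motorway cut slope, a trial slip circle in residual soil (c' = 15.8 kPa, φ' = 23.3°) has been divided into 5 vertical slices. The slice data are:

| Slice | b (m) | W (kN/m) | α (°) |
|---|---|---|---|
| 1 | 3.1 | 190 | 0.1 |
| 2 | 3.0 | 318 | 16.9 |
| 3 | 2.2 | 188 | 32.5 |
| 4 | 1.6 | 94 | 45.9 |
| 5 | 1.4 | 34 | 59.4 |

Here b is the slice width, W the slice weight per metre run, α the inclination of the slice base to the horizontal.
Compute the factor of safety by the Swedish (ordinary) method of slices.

Ordinary method of slices: FS = Σ[c'·Δl_i + (W_i cosα_i)·tanφ'] / Σ W_i sinα_i, with Δl_i = b_i / cosα_i.
Slice 1: Δl = 3.1/cos0.1° = 3.100 m; N'_1 = 190·cos0.1° = 190.0; c'Δl = 48.98; W sinα = 0.3
Slice 2: Δl = 3.0/cos16.9° = 3.135 m; N'_2 = 318·cos16.9° = 304.3; c'Δl = 49.54; W sinα = 92.4
Slice 3: Δl = 2.2/cos32.5° = 2.609 m; N'_3 = 188·cos32.5° = 158.6; c'Δl = 41.21; W sinα = 101.0
Slice 4: Δl = 1.6/cos45.9° = 2.299 m; N'_4 = 94·cos45.9° = 65.4; c'Δl = 36.33; W sinα = 67.5
Slice 5: Δl = 1.4/cos59.4° = 2.750 m; N'_5 = 34·cos59.4° = 17.3; c'Δl = 43.45; W sinα = 29.3
Σc'Δl = 219.5 kN/m; ΣN' = 735.5 kN/m; ΣW sinα = 290.6 kN/m
Resisting = 219.5 + 735.5·tan23.3° = 219.5 + 316.8 = 536.3 kN/m
FS = 536.3 / 290.6 = 1.846

FS = 1.85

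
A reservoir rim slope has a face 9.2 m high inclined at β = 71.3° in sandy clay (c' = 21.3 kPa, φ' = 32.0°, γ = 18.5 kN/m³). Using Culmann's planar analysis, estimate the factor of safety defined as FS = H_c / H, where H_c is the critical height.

H_c = (4c'/γ) · sinβ cosφ' / [1 − cos(β − φ')]
    = (4·21.3/18.5) · sin71.3°·cos32.0° / [1 − cos39.3°]
    = 4.605 · 0.8033 / 0.2262 = 16.36 m
FS = H_c / H = 16.36 / 9.2 = 1.778

FS = 1.78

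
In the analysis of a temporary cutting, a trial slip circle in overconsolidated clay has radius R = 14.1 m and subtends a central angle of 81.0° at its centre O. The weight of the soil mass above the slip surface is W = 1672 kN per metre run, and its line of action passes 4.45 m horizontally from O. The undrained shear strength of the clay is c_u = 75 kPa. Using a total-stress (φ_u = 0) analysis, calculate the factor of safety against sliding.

FS = 2.83

Taking moments about the centre O, the resisting moment is provided by the undrained shear strength acting along the arc:
Arc length L_a = R·θ = 14.1·(81.0°·π/180) = 14.1·1.4137 = 19.93 m
M_R = c_u·L_a·R = 75·19.93·14.1 = 21079.6 kN·m/m
M_D = W·d = 1672·4.45 = 7440.4 kN·m/m
FS = M_R / M_D = 21079.6 / 7440.4 = 2.833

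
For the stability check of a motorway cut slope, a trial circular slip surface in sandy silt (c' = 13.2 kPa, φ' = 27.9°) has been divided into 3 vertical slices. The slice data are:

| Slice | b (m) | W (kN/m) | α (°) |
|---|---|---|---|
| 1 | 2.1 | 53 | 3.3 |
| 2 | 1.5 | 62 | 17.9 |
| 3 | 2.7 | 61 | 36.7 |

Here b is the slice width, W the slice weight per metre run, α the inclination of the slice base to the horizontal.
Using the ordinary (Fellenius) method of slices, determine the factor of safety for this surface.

Ordinary method of slices: FS = Σ[c'·Δl_i + (W_i cosα_i)·tanφ'] / Σ W_i sinα_i, with Δl_i = b_i / cosα_i.
Slice 1: Δl = 2.1/cos3.3° = 2.103 m; N'_1 = 53·cos3.3° = 52.9; c'Δl = 27.77; W sinα = 3.1
Slice 2: Δl = 1.5/cos17.9° = 1.576 m; N'_2 = 62·cos17.9° = 59.0; c'Δl = 20.81; W sinα = 19.1
Slice 3: Δl = 2.7/cos36.7° = 3.368 m; N'_3 = 61·cos36.7° = 48.9; c'Δl = 44.45; W sinα = 36.5
Σc'Δl = 93.0 kN/m; ΣN' = 160.8 kN/m; ΣW sinα = 58.6 kN/m
Resisting = 93.0 + 160.8·tan27.9° = 93.0 + 85.1 = 178.2 kN/m
FS = 178.2 / 58.6 = 3.042

FS = 3.04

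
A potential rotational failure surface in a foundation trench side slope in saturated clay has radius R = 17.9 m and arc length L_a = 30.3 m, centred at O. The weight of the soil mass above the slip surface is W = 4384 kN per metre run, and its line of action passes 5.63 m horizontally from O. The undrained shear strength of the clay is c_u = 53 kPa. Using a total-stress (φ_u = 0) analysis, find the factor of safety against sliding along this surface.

Taking moments about the centre O, the resisting moment is provided by the undrained shear strength acting along the arc:
M_R = c_u·L_a·R = 53·30.30·17.9 = 28745.6 kN·m/m
M_D = W·d = 4384·5.63 = 24681.9 kN·m/m
FS = M_R / M_D = 28745.6 / 24681.9 = 1.165

FS = 1.16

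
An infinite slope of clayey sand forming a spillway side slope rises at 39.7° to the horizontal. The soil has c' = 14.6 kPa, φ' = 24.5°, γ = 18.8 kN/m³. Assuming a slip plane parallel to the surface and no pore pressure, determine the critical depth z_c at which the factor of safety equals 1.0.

z_c = 3.50 m

Setting FS = 1.00 in FS = [c' + γz cos²β tanφ'] / [γz sinβ cosβ] and solving for z:
z = c' / [γ cosβ (FS·sinβ − cosβ·tanφ')]
  = 14.6 / [18.8·cos39.7°·(1.00·sin39.7° − cos39.7°·tan24.5°)]
  = 14.6 / [18.8·0.7694·(1.00·0.6388 − 0.7694·0.4557)]
  = 14.6 / 4.1677 = 3.503 m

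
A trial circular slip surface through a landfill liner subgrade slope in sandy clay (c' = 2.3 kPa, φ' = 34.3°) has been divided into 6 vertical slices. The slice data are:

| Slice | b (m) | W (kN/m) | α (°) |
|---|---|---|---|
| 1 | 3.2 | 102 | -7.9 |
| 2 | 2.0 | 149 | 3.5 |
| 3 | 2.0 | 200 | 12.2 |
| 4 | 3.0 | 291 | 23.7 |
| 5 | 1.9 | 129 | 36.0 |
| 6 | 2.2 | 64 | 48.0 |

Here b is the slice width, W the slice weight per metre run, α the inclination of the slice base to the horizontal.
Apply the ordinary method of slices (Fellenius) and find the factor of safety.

FS = 2.24

Ordinary method of slices: FS = Σ[c'·Δl_i + (W_i cosα_i)·tanφ'] / Σ W_i sinα_i, with Δl_i = b_i / cosα_i.
Slice 1: Δl = 3.2/cos(-7.9°) = 3.231 m; N'_1 = 102·cos(-7.9°) = 101.0; c'Δl = 7.43; W sinα = -14.0
Slice 2: Δl = 2.0/cos3.5° = 2.004 m; N'_2 = 149·cos3.5° = 148.7; c'Δl = 4.61; W sinα = 9.1
Slice 3: Δl = 2.0/cos12.2° = 2.046 m; N'_3 = 200·cos12.2° = 195.5; c'Δl = 4.71; W sinα = 42.3
Slice 4: Δl = 3.0/cos23.7° = 3.276 m; N'_4 = 291·cos23.7° = 266.5; c'Δl = 7.54; W sinα = 117.0
Slice 5: Δl = 1.9/cos36.0° = 2.349 m; N'_5 = 129·cos36.0° = 104.4; c'Δl = 5.40; W sinα = 75.8
Slice 6: Δl = 2.2/cos48.0° = 3.288 m; N'_6 = 64·cos48.0° = 42.8; c'Δl = 7.56; W sinα = 47.6
Σc'Δl = 37.2 kN/m; ΣN' = 858.9 kN/m; ΣW sinα = 277.7 kN/m
Resisting = 37.2 + 858.9·tan34.3° = 37.2 + 585.9 = 623.1 kN/m
FS = 623.1 / 277.7 = 2.244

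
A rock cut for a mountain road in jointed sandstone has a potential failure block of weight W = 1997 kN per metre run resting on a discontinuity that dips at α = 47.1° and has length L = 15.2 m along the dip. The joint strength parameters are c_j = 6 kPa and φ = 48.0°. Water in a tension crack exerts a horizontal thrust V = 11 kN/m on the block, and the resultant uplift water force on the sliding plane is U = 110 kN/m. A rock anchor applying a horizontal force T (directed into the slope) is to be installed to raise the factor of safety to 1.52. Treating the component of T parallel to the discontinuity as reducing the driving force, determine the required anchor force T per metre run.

T = 414 kN/m

Resolving forces along and normal to the sliding plane, with the horizontal anchor force T adding T·sinα to the effective normal force and T·cosα acting up the plane against the driving force:
FS = [c_jL + (W cosα − U − V sinα + T sinα) tanφ] / [W sinα + V cosα − T cosα]
Without the anchor: N' = 1241.3 kN/m, driving T_d = 1470.4 kN/m, resisting R = 6·15.2 + 1241.3·tan48.0° = 1469.8 kN/m, FS = 1.00.
Setting FS = 1.52 and solving for T:
1.52·(1470.4 − T cos47.1°) = 1469.8 + T sin47.1°·tan48.0°
T·(sin47.1°·tan48.0° + 1.52·cos47.1°) = 1.52·1470.4 − 1469.8
T·(0.7325·1.1106 + 1.52·0.6807) = 2235.0 − 1469.8 = 765.1
T·1.8483 = 765.1
T = 414.0 kN/m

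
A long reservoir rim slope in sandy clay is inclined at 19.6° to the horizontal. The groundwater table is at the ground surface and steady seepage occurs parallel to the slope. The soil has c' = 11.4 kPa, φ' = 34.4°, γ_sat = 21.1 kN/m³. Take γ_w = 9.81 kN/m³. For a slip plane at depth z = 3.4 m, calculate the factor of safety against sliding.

With seepage parallel to the slope and the water table at the surface, the effective normal stress on the slip plane uses the buoyant unit weight γ' = γ_sat − γ_w while the driving shear stress uses γ_sat:
FS = [c' + γ' z cos²β tanφ'] / [γ_sat z sinβ cosβ]
γ' = 21.1 − 9.81 = 11.29 kN/m³
Numerator = 11.4 + 11.29·3.4·cos²19.6°·tan34.4° = 11.4 + 11.29·3.4·0.8875·0.6847 = 34.726 kPa
Denominator = 21.1·3.4·sin19.6°·cos19.6° = 21.1·3.4·0.3355·0.9421 = 22.671 kPa
FS = 34.726 / 22.671 = 1.532

FS = 1.53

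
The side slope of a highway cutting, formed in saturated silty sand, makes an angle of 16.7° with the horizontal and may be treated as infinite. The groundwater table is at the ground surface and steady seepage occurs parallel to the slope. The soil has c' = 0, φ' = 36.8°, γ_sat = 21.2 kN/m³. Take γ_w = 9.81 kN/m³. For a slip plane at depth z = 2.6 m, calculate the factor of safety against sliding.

With seepage parallel to the slope and the water table at the surface, the effective normal stress on the slip plane uses the buoyant unit weight γ' = γ_sat − γ_w while the driving shear stress uses γ_sat:
FS = [c' + γ' z cos²β tanφ'] / [γ_sat z sinβ cosβ]
(For c' = 0 this reduces to FS = (γ'/γ_sat)·tanφ'/tanβ.)
γ' = 21.2 − 9.81 = 11.39 kN/m³
Numerator = 0.0 + 11.39·2.6·cos²16.7°·tan36.8° = 0.0 + 11.39·2.6·0.9174·0.7481 = 20.325 kPa
Denominator = 21.2·2.6·sin16.7°·cos16.7° = 21.2·2.6·0.2874·0.9578 = 15.171 kPa
FS = 20.325 / 15.171 = 1.340

FS = 1.34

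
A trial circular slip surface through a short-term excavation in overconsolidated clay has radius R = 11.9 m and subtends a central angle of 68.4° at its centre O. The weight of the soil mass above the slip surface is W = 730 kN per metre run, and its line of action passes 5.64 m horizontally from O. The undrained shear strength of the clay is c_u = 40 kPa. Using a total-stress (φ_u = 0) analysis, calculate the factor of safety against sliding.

FS = 1.64

Taking moments about the centre O, the resisting moment is provided by the undrained shear strength acting along the arc:
Arc length L_a = R·θ = 11.9·(68.4°·π/180) = 11.9·1.1938 = 14.21 m
M_R = c_u·L_a·R = 40·14.21·11.9 = 6762.2 kN·m/m
M_D = W·d = 730·5.64 = 4117.2 kN·m/m
FS = M_R / M_D = 6762.2 / 4117.2 = 1.642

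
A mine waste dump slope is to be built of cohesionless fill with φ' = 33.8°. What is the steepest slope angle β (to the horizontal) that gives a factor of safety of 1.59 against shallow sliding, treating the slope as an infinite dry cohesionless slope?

β = 22.8°

For an infinite dry cohesionless slope FS = tanφ'/tanβ, so tanβ = tanφ' / FS.
tanβ = tan33.8° / 1.59 = 0.6694 / 1.59 = 0.4210
β = arctan(0.4210) = 22.83°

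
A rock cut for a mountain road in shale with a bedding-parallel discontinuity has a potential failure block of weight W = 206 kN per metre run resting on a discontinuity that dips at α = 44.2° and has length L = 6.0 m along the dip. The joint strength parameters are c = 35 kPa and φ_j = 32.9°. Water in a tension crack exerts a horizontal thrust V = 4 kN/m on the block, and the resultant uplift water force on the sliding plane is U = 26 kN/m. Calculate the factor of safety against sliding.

Resolving the block weight along and normal to the plane and applying the Mohr–Coulomb strength on the joint:
N' = W cosα − U − V sinα = 206·cos44.2° − 26 − 4·sin44.2° = 118.9 kN/m
Driving force T = W sinα + V cosα = 206·sin44.2° + 4·cos44.2° = 146.5 kN/m
Resisting force R = c·L + N'·tanφ_j = 35·6.0 + 118.9·tan32.9° = 210.0 + 76.9 = 286.9 kN/m
FS = R / T = 286.9 / 146.5 = 1.959

FS = 1.96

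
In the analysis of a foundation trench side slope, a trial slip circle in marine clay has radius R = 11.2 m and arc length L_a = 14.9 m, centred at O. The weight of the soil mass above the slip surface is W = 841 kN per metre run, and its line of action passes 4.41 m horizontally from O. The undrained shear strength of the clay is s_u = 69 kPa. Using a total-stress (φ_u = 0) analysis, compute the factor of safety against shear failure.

Taking moments about the centre O, the resisting moment is provided by the undrained shear strength acting along the arc:
M_R = s_u·L_a·R = 69·14.90·11.2 = 11514.7 kN·m/m
M_D = W·d = 841·4.41 = 3708.8 kN·m/m
FS = M_R / M_D = 11514.7 / 3708.8 = 3.105

FS = 3.10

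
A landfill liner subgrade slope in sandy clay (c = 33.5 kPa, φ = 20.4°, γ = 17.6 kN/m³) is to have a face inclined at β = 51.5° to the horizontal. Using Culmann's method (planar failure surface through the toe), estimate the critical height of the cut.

Culmann's analysis gives the critical failure plane at α_cr = (β + φ)/2 = (51.5 + 20.4)/2 = 36.0°, and the critical height
H_c = (4c/γ) · sinβ cosφ / [1 − cos(β − φ)]
    = (4·33.5/17.6) · sin51.5°·cos20.4° / [1 − cos(31.1°)]
    = 7.614 · 0.7826·0.9373 / [1 − 0.8563]
    = 7.614 · 0.7335 / 0.1437
    = 38.86 m

H_c = 38.86 m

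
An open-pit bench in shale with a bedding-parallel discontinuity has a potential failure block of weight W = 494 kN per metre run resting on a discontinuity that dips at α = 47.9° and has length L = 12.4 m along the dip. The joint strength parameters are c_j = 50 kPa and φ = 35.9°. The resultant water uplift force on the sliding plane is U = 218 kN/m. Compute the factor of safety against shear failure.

Resolving the block weight along and normal to the plane and applying the Mohr–Coulomb strength on the joint:
N' = W cosα − U = 494·cos47.9° − 218 = 113.2 kN/m
Driving force T = W sinα = 494·sin47.9° = 366.5 kN/m
Resisting force R = c_j·L + N'·tanφ = 50·12.4 + 113.2·tan35.9° = 620.0 + 81.9 = 701.9 kN/m
FS = R / T = 701.9 / 366.5 = 1.915

FS = 1.92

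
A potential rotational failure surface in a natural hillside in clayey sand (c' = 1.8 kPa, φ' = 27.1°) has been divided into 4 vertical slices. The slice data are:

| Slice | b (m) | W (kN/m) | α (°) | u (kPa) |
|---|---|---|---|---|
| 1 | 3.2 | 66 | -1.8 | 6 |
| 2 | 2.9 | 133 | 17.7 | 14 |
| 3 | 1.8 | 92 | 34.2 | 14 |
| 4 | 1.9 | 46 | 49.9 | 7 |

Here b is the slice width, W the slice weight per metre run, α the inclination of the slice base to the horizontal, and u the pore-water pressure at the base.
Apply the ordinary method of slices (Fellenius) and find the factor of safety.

FS = 0.92

Ordinary method of slices: FS = Σ[c'·Δl_i + (W_i cosα_i − u_i·Δl_i)·tanφ'] / Σ W_i sinα_i, with Δl_i = b_i / cosα_i.
Slice 1: Δl = 3.2/cos(-1.8°) = 3.202 m; N'_1 = 66·cos(-1.8°) − 6·3.202 = 46.8; c'Δl = 5.76; W sinα = -2.1
Slice 2: Δl = 2.9/cos17.7° = 3.044 m; N'_2 = 133·cos17.7° − 14·3.044 = 84.1; c'Δl = 5.48; W sinα = 40.4
Slice 3: Δl = 1.8/cos34.2° = 2.176 m; N'_3 = 92·cos34.2° − 14·2.176 = 45.6; c'Δl = 3.92; W sinα = 51.7
Slice 4: Δl = 1.9/cos49.9° = 2.950 m; N'_4 = 46·cos49.9° − 7·2.950 = 9.0; c'Δl = 5.31; W sinα = 35.2
Σc'Δl = 20.5 kN/m; ΣN' = 185.4 kN/m; ΣW sinα = 125.3 kN/m
Resisting = 20.5 + 185.4·tan27.1° = 20.5 + 94.9 = 115.4 kN/m
FS = 115.4 / 125.3 = 0.921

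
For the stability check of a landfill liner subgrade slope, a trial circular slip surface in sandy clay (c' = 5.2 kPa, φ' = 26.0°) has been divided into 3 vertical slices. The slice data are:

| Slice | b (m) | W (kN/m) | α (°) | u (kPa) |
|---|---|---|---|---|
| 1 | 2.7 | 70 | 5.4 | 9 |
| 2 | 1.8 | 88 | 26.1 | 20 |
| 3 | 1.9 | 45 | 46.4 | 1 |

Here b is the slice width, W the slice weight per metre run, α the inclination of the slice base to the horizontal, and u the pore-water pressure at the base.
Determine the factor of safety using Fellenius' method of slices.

Ordinary method of slices: FS = Σ[c'·Δl_i + (W_i cosα_i − u_i·Δl_i)·tanφ'] / Σ W_i sinα_i, with Δl_i = b_i / cosα_i.
Slice 1: Δl = 2.7/cos5.4° = 2.712 m; N'_1 = 70·cos5.4° − 9·2.712 = 45.3; c'Δl = 14.10; W sinα = 6.6
Slice 2: Δl = 1.8/cos26.1° = 2.004 m; N'_2 = 88·cos26.1° − 20·2.004 = 38.9; c'Δl = 10.42; W sinα = 38.7
Slice 3: Δl = 1.9/cos46.4° = 2.755 m; N'_3 = 45·cos46.4° − 1·2.755 = 28.3; c'Δl = 14.33; W sinα = 32.6
Σc'Δl = 38.9 kN/m; ΣN' = 112.5 kN/m; ΣW sinα = 77.9 kN/m
Resisting = 38.9 + 112.5·tan26.0° = 38.9 + 54.9 = 93.7 kN/m
FS = 93.7 / 77.9 = 1.203

FS = 1.20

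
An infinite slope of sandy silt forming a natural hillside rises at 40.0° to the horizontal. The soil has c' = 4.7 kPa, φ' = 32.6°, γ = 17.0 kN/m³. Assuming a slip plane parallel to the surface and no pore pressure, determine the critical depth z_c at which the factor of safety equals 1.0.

z_c = 2.36 m

Setting FS = 1.00 in FS = [c' + γz cos²β tanφ'] / [γz sinβ cosβ] and solving for z:
z = c' / [γ cosβ (FS·sinβ − cosβ·tanφ')]
  = 4.7 / [17.0·cos40.0°·(1.00·sin40.0° − cos40.0°·tan32.6°)]
  = 4.7 / [17.0·0.7660·(1.00·0.6428 − 0.7660·0.6395)]
  = 4.7 / 1.9909 = 2.361 m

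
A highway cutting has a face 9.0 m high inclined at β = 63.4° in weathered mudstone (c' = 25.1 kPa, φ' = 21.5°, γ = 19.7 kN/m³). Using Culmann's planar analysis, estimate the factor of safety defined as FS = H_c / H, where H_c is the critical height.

FS = 1.84

H_c = (4c'/γ) · sinβ cosφ' / [1 − cos(β − φ')]
    = (4·25.1/19.7) · sin63.4°·cos21.5° / [1 − cos41.9°]
    = 5.096 · 0.8319 / 0.2557 = 16.58 m
FS = H_c / H = 16.58 / 9.0 = 1.842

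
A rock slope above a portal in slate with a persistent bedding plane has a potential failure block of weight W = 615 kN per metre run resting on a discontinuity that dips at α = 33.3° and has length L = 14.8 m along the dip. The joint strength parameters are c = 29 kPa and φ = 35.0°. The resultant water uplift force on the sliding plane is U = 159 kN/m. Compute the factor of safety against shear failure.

FS = 2.01

Resolving the block weight along and normal to the plane and applying the Mohr–Coulomb strength on the joint:
N' = W cosα − U = 615·cos33.3° − 159 = 355.0 kN/m
Driving force T = W sinα = 615·sin33.3° = 337.6 kN/m
Resisting force R = c·L + N'·tanφ = 29·14.8 + 355.0·tan35.0° = 429.2 + 248.6 = 677.8 kN/m
FS = R / T = 677.8 / 337.6 = 2.007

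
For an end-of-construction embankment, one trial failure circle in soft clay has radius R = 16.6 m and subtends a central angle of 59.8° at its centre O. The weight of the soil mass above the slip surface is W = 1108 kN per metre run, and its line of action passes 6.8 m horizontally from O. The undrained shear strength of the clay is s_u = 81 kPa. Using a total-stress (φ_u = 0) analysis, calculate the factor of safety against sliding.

FS = 3.09

Taking moments about the centre O, the resisting moment is provided by the undrained shear strength acting along the arc:
Arc length L_a = R·θ = 16.6·(59.8°·π/180) = 16.6·1.0437 = 17.33 m
M_R = s_u·L_a·R = 81·17.33·16.6 = 23295.9 kN·m/m
M_D = W·d = 1108·6.8 = 7534.4 kN·m/m
FS = M_R / M_D = 23295.9 / 7534.4 = 3.092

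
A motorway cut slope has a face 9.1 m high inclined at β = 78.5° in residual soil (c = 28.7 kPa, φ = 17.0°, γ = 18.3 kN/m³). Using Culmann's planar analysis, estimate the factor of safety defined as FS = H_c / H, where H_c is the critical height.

H_c = (4c/γ) · sinβ cosφ / [1 − cos(β − φ)]
    = (4·28.7/18.3) · sin78.5°·cos17.0° / [1 − cos61.5°]
    = 6.273 · 0.9371 / 0.5228 = 11.24 m
FS = H_c / H = 11.24 / 9.1 = 1.236

FS = 1.24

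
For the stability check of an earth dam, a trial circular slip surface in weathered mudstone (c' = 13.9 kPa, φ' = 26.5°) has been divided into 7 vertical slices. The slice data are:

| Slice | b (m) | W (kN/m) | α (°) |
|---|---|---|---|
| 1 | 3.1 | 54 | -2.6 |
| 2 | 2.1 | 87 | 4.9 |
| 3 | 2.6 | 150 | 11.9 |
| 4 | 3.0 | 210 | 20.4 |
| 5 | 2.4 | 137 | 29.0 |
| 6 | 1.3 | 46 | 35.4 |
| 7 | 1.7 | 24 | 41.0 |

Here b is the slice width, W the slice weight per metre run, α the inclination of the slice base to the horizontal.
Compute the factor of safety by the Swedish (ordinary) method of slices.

Ordinary method of slices: FS = Σ[c'·Δl_i + (W_i cosα_i)·tanφ'] / Σ W_i sinα_i, with Δl_i = b_i / cosα_i.
Slice 1: Δl = 3.1/cos(-2.6°) = 3.103 m; N'_1 = 54·cos(-2.6°) = 53.9; c'Δl = 43.13; W sinα = -2.4
Slice 2: Δl = 2.1/cos4.9° = 2.108 m; N'_2 = 87·cos4.9° = 86.7; c'Δl = 29.30; W sinα = 7.4
Slice 3: Δl = 2.6/cos11.9° = 2.657 m; N'_3 = 150·cos11.9° = 146.8; c'Δl = 36.93; W sinα = 30.9
Slice 4: Δl = 3.0/cos20.4° = 3.201 m; N'_4 = 210·cos20.4° = 196.8; c'Δl = 44.49; W sinα = 73.2
Slice 5: Δl = 2.4/cos29.0° = 2.744 m; N'_5 = 137·cos29.0° = 119.8; c'Δl = 38.14; W sinα = 66.4
Slice 6: Δl = 1.3/cos35.4° = 1.595 m; N'_6 = 46·cos35.4° = 37.5; c'Δl = 22.17; W sinα = 26.6
Slice 7: Δl = 1.7/cos41.0° = 2.253 m; N'_7 = 24·cos41.0° = 18.1; c'Δl = 31.31; W sinα = 15.7
Σc'Δl = 245.5 kN/m; ΣN' = 659.7 kN/m; ΣW sinα = 217.9 kN/m
Resisting = 245.5 + 659.7·tan26.5° = 245.5 + 328.9 = 574.4 kN/m
FS = 574.4 / 217.9 = 2.636

FS = 2.64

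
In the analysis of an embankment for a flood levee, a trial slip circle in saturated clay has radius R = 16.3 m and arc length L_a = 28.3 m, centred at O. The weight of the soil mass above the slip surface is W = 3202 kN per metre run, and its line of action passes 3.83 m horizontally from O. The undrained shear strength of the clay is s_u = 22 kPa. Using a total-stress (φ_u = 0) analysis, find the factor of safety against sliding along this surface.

Taking moments about the centre O, the resisting moment is provided by the undrained shear strength acting along the arc:
M_R = s_u·L_a·R = 22·28.30·16.3 = 10148.4 kN·m/m
M_D = W·d = 3202·3.83 = 12263.7 kN·m/m
FS = M_R / M_D = 10148.4 / 12263.7 = 0.828

FS = 0.83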